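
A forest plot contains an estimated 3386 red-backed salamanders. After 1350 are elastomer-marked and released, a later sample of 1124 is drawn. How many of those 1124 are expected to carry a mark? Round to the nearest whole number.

The marked fraction of the population is 1350/3386, so in a sample of 1124 expect C·(M/N) marked.
E[R] = 1350 × 1124 / 3386 = 1517400 / 3386 ≈ 448.1 → 448

expected recaptures ≈ 448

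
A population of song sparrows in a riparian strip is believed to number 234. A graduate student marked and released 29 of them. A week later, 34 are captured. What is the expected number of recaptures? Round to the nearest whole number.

Expected recaptures E[R] = M·C / N.
E[R] = 29 × 34 / 234 = 986 / 234 ≈ 4.2 → 4

expected recaptures ≈ 4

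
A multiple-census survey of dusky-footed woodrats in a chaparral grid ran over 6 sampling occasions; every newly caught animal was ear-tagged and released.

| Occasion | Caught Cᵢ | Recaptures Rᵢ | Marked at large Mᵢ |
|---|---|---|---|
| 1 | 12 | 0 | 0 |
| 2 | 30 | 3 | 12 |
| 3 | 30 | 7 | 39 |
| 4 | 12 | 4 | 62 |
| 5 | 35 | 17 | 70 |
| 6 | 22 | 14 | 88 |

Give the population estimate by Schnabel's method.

N = 148

Σ MᵢCᵢ = 0·12 + 12·30 + 39·30 + 62·12 + 70·35 + 88·22 = 0 + 360 + 1170 + 744 + 2450 + 1936 = 6660
Σ Rᵢ = 0 + 3 + 7 + 4 + 17 + 14 = 45
N̂ = 6660 / 45 = 148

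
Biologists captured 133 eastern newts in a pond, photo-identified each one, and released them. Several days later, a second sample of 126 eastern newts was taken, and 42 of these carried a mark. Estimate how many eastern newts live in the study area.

The marked fraction in the recapture sample should equal the marked fraction in the population: 42/126 = 133/N.
N = (133 × 126) / 42 = 16758 / 42 = 399

N = 399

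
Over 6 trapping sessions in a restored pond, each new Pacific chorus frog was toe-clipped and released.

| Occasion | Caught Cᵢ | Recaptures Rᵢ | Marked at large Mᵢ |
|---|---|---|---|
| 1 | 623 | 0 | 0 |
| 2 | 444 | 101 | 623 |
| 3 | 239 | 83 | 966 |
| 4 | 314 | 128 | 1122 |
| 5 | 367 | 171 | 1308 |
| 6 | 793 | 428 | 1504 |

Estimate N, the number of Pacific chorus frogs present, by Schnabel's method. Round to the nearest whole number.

Σ MᵢCᵢ = 0·623 + 623·444 + 966·239 + 1122·314 + 1308·367 + 1504·793 = 0 + 276612 + 230874 + 352308 + 480036 + 1192672 = 2532502
Σ Rᵢ = 0 + 101 + 83 + 128 + 171 + 428 = 911
N̂ = 2532502 / 911 ≈ 2779.9 → 2780

N ≈ 2780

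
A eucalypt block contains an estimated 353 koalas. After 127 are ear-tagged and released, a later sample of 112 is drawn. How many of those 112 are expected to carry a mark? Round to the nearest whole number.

expected recaptures ≈ 40

Expected recaptures E[R] = M·C / N.
E[R] = 127 × 112 / 353 = 14224 / 353 ≈ 40.3 → 40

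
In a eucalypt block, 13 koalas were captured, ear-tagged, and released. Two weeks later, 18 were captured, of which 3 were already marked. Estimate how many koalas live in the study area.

N = (13 × 18) / 3 = 234 / 3 = 78

N = 78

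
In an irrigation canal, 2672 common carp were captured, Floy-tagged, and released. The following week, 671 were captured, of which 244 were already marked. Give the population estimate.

N = 7348

Lincoln-Petersen assumes M/N = R/C, so N = M·C / R.
N = (2672 × 671) / 244 = 1792912 / 244 = 7348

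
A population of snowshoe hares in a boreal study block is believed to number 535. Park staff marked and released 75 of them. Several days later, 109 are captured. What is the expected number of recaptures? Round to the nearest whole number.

expected recaptures ≈ 15

The marked fraction of the population is 75/535, so in a sample of 109 expect C·(M/N) marked.
E[R] = 75 × 109 / 535 = 8175 / 535 ≈ 15.3 → 15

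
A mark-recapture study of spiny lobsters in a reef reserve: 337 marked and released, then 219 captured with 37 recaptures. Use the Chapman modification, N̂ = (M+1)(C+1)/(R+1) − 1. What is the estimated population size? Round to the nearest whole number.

N ≈ 1956

N̂ = (337+1)(219+1)/(37+1) − 1 = 338·220/38 − 1
= 74360/38 − 1 ≈ 1956.8 − 1 ≈ 1955.8 → 1956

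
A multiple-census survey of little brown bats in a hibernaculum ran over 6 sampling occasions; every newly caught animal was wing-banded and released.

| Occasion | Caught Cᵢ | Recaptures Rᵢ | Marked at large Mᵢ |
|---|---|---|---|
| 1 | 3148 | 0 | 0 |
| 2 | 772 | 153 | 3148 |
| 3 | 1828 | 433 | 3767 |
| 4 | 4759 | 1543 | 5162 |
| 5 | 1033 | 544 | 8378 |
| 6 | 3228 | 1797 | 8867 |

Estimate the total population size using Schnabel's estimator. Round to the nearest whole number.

N ≈ 15,919

Σ MᵢCᵢ = 0·3148 + 3148·772 + 3767·1828 + 5162·4759 + 8378·1033 + 8867·3228 = 0 + 2430256 + 6886076 + 24565958 + 8654474 + 28622676 = 71159440
Σ Rᵢ = 0 + 153 + 433 + 1543 + 544 + 1797 = 4470
N̂ = 71159440 / 4470 ≈ 15919.3 → 15919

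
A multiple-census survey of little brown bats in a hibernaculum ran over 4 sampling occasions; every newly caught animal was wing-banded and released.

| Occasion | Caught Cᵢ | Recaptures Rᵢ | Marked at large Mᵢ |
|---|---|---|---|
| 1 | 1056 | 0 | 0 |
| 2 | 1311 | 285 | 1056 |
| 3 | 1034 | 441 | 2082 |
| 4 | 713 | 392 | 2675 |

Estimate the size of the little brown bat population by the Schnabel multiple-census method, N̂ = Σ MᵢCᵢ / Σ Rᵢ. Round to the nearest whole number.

N ≈ 4870

Σ MᵢCᵢ = 0·1056 + 1056·1311 + 2082·1034 + 2675·713 = 0 + 1384416 + 2152788 + 1907275 = 5444479
Σ Rᵢ = 0 + 285 + 441 + 392 = 1118
N̂ = 5444479 / 1118 ≈ 4869.8 → 4870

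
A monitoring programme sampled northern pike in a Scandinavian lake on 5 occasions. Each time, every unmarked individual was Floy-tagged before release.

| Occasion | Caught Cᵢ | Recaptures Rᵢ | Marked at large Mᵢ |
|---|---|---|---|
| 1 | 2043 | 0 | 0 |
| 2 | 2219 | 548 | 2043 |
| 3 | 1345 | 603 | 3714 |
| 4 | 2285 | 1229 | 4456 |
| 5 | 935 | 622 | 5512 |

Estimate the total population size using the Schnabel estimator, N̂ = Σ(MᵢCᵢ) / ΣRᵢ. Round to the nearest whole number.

Σ MᵢCᵢ = 0·2043 + 2043·2219 + 3714·1345 + 4456·2285 + 5512·935 = 0 + 4533417 + 4995330 + 10181960 + 5153720 = 24864427
Σ Rᵢ = 0 + 548 + 603 + 1229 + 622 = 3002
N̂ = 24864427 / 3002 ≈ 8282.6 → 8283

N ≈ 8283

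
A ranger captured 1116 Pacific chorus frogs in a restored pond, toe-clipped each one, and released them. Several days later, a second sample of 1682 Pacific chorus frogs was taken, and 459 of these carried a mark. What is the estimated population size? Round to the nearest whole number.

The marked fraction in the recapture sample should equal the marked fraction in the population: 459/1682 = 1116/N.
N = (1116 × 1682) / 459 = 1877112 / 459 ≈ 4089.6 → 4090

N ≈ 4090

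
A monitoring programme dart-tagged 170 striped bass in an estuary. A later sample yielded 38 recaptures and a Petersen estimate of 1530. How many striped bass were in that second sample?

From N = M·C/R: C = N·R / M = 1530·38 / 170 = 58140 / 170 = 342.

C = 342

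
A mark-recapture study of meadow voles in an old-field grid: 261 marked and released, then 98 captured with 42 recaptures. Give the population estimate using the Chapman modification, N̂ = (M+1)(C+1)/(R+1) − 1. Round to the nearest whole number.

N̂ = (261+1)(98+1)/(42+1) − 1 = 262·99/43 − 1
= 25938/43 − 1 ≈ 603.2 − 1 ≈ 602.2 → 602

N ≈ 602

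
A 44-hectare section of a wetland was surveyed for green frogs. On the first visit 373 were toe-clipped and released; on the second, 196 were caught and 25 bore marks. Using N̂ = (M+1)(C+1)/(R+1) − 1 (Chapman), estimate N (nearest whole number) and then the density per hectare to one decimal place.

density ≈ 64.4 green frogs per hectare

N̂ = 374·197/26 − 1 = 73678/26 − 1 ≈ 2832.8 → 2833
Density = N̂ / area = 2833 / 44 ≈ 64.39 → 64.4 per hectare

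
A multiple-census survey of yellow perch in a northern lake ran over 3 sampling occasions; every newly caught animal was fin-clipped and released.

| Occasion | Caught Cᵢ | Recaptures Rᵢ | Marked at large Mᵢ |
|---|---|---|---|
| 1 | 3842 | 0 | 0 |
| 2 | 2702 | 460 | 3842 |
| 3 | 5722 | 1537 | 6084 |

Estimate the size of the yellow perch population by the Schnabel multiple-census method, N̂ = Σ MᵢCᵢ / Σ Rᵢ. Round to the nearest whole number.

Σ MᵢCᵢ = 0·3842 + 3842·2702 + 6084·5722 = 0 + 10381084 + 34812648 = 45193732
Σ Rᵢ = 0 + 460 + 1537 = 1997
N̂ = 45193732 / 1997 ≈ 22630.8 → 22631

N ≈ 22,631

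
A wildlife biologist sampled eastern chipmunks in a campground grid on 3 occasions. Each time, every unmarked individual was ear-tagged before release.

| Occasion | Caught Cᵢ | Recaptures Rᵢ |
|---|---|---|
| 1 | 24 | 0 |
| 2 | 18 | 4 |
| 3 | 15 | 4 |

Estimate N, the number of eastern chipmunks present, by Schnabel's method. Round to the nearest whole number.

Marked at large before each occasion: Mᵢ = Σⱼ<ᵢ (Cⱼ − Rⱼ) → M1=0, M2=24, M3=38
Σ MᵢCᵢ = 0·24 + 24·18 + 38·15 = 0 + 432 + 570 = 1002
Σ Rᵢ = 0 + 4 + 4 = 8
N̂ = 1002 / 8 ≈ 125.2 → 125

N ≈ 125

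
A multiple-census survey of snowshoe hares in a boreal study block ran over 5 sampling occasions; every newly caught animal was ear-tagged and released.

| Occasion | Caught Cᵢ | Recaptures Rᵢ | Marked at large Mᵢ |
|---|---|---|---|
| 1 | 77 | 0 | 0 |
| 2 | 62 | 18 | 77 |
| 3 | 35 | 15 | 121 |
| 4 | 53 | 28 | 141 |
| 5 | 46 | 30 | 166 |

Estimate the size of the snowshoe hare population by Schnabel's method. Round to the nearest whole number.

Σ MᵢCᵢ = 0·77 + 77·62 + 121·35 + 141·53 + 166·46 = 0 + 4774 + 4235 + 7473 + 7636 = 24118
Σ Rᵢ = 0 + 18 + 15 + 28 + 30 = 91
N̂ = 24118 / 91 ≈ 265.0 → 265

N ≈ 265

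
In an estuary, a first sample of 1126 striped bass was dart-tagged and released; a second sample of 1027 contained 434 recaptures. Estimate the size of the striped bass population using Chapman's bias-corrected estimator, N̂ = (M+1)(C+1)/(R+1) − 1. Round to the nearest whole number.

N ≈ 2662

N̂ = (1126+1)(1027+1)/(434+1) − 1 = 1127·1028/435 − 1
= 1158556/435 − 1 ≈ 2663.3 − 1 ≈ 2662.3 → 2662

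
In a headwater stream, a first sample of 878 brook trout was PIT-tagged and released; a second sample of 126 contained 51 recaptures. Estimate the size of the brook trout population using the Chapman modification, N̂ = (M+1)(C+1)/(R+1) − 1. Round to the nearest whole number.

N̂ = (878+1)(126+1)/(51+1) − 1 = 879·127/52 − 1
= 111633/52 − 1 ≈ 2146.8 − 1 ≈ 2145.8 → 2146

N ≈ 2146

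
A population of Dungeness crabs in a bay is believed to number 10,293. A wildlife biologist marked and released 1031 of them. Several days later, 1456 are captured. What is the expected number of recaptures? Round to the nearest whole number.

The marked fraction of the population is 1031/10293, so in a sample of 1456 expect C·(M/N) marked.
E[R] = 1031 × 1456 / 10293 = 1501136 / 10293 ≈ 145.8 → 146

expected recaptures ≈ 146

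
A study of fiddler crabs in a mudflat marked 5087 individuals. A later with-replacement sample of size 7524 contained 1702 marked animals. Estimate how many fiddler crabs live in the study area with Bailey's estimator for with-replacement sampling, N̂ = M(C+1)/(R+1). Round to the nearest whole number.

N̂ = 5087·(7524+1)/(1702+1) = 5087·7525/1703 = 38279675/1703 ≈ 22477.8 → 22478

N ≈ 22,478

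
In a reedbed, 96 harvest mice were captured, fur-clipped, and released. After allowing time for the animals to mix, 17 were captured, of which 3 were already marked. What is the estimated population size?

If marked individuals mix randomly, R/C ≈ M/N, giving N ≈ M·C/R.
N = (96 × 17) / 3 = 1632 / 3 = 544

N = 544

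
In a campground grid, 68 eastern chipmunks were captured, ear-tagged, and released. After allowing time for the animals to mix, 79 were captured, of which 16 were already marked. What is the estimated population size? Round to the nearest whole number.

N ≈ 336

If marked individuals mix randomly, R/C ≈ M/N, giving N ≈ M·C/R.
N = (68 × 79) / 16 = 5372 / 16 ≈ 335.8 → 336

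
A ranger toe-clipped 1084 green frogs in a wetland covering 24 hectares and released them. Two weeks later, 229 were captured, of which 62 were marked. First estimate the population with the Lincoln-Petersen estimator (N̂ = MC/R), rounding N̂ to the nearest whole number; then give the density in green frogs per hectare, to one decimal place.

density ≈ 166.8 green frogs per hectare

N̂ = 1084·229/62 = 248236/62 ≈ 4003.8 → 4004
Density = N̂ / area = 4004 / 24 ≈ 166.83 → 166.8 per hectare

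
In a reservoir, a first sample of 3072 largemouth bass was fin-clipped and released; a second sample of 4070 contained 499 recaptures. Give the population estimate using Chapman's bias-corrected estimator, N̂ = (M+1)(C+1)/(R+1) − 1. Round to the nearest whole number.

N ≈ 25,019

N̂ = (3072+1)(4070+1)/(499+1) − 1 = 3073·4071/500 − 1
= 12510183/500 − 1 ≈ 25020.4 − 1 ≈ 25019.4 → 25019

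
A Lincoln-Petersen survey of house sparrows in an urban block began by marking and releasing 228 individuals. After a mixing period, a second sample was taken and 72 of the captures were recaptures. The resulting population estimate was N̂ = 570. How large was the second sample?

From N = M·C/R: C = N·R / M = 570·72 / 228 = 41040 / 228 = 180.

C = 180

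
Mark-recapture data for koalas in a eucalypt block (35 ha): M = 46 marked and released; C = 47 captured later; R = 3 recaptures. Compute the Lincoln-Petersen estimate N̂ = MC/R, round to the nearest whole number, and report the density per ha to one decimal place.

density ≈ 20.6 koalas per ha

N̂ = 46·47/3 = 2162/3 ≈ 720.7 → 721
Density = N̂ / area = 721 / 35 ≈ 20.60 → 20.6 per ha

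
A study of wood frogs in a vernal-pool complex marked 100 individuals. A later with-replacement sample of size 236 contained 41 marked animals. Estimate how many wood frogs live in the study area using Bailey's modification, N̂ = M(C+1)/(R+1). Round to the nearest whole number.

N̂ = 100·(236+1)/(41+1) = 100·237/42 = 23700/42 ≈ 564.3 → 564

N ≈ 564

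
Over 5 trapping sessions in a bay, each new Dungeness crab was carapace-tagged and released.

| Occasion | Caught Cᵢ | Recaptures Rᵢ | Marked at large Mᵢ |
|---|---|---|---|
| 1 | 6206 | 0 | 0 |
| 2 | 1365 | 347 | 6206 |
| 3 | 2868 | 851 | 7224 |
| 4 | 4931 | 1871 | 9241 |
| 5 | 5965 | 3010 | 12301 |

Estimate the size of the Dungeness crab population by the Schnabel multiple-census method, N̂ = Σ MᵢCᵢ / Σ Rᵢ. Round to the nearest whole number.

Σ MᵢCᵢ = 0·6206 + 6206·1365 + 7224·2868 + 9241·4931 + 12301·5965 = 0 + 8471190 + 20718432 + 45567371 + 73375465 = 148132458
Σ Rᵢ = 0 + 347 + 851 + 1871 + 3010 = 6079
N̂ = 148132458 / 6079 ≈ 24367.9 → 24368

N ≈ 24,368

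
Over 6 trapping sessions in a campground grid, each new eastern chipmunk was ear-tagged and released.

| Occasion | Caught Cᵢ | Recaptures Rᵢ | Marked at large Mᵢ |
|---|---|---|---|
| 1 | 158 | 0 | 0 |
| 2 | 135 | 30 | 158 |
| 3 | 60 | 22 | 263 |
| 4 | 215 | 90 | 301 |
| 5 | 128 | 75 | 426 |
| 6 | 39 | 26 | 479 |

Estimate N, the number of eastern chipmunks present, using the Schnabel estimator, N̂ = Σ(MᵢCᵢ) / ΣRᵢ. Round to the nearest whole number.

Σ MᵢCᵢ = 0·158 + 158·135 + 263·60 + 301·215 + 426·128 + 479·39 = 0 + 21330 + 15780 + 64715 + 54528 + 18681 = 175034
Σ Rᵢ = 0 + 30 + 22 + 90 + 75 + 26 = 243
N̂ = 175034 / 243 ≈ 720.3 → 720

N ≈ 720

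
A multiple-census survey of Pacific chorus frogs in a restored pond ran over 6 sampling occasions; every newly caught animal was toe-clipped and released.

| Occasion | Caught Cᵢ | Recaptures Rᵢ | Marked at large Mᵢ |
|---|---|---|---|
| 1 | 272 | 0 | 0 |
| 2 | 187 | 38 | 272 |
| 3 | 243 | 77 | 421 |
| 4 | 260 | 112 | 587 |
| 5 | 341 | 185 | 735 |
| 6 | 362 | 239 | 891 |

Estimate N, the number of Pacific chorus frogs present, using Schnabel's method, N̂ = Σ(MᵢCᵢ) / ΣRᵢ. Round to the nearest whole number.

Σ MᵢCᵢ = 0·272 + 272·187 + 421·243 + 587·260 + 735·341 + 891·362 = 0 + 50864 + 102303 + 152620 + 250635 + 322542 = 878964
Σ Rᵢ = 0 + 38 + 77 + 112 + 185 + 239 = 651
N̂ = 878964 / 651 ≈ 1350.2 → 1350

N ≈ 1350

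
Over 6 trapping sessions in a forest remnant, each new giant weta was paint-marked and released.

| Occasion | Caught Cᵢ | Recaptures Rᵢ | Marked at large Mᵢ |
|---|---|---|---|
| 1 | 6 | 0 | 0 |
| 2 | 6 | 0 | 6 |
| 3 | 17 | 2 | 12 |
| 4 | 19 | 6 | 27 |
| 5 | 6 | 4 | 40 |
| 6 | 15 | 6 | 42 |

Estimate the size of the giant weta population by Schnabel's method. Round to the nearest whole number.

N ≈ 90

Σ MᵢCᵢ = 0·6 + 6·6 + 12·17 + 27·19 + 40·6 + 42·15 = 0 + 36 + 204 + 513 + 240 + 630 = 1623
Σ Rᵢ = 0 + 0 + 2 + 6 + 4 + 6 = 18
N̂ = 1623 / 18 ≈ 90.2 → 90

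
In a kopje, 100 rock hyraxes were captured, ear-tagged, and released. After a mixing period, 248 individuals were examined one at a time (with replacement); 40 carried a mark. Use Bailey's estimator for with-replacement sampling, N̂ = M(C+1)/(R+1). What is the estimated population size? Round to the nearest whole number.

N̂ = 100·(248+1)/(40+1) = 100·249/41 = 24900/41 ≈ 607.3 → 607

N ≈ 607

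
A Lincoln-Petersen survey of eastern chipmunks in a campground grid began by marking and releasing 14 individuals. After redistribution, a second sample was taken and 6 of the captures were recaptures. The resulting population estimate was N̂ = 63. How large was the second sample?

C = 27

From N = M·C/R: C = N·R / M = 63·6 / 14 = 378 / 14 = 27.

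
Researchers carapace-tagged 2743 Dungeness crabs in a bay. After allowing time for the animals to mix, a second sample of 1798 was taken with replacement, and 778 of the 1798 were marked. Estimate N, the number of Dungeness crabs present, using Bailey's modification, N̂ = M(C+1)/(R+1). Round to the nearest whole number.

N ≈ 6335

N̂ = 2743·(1798+1)/(778+1) = 2743·1799/779 = 4934657/779 ≈ 6334.6 → 6335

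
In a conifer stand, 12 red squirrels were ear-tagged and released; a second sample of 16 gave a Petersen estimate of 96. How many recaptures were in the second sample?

From N = M·C/R: R = M·C / N = 12·16 / 96 = 192 / 96 = 2.

R = 2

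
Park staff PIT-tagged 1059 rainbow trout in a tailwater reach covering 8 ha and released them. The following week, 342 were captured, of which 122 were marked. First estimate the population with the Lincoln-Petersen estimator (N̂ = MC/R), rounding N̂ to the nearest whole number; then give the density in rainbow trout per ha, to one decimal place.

N̂ = 1059·342/122 = 362178/122 ≈ 2968.7 → 2969
Density = N̂ / area = 2969 / 8 ≈ 371.12 → 371.1 per ha

density ≈ 371.1 rainbow trout per ha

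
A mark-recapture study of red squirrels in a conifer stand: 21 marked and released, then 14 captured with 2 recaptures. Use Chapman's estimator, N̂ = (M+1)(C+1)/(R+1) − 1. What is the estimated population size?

N = 109

N̂ = (21+1)(14+1)/(2+1) − 1 = 22·15/3 − 1
= 330/3 − 1 = 110 − 1 = 109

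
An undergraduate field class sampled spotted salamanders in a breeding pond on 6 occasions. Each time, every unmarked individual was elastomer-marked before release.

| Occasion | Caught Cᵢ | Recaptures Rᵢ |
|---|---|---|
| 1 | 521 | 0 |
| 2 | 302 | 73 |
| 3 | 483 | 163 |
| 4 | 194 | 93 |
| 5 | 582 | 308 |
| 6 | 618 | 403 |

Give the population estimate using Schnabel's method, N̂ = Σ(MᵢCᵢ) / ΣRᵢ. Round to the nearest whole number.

Marked at large before each occasion: Mᵢ = Σⱼ<ᵢ (Cⱼ − Rⱼ) → M1=0, M2=521, M3=750, M4=1070, M5=1171, M6=1445
Σ MᵢCᵢ = 0·521 + 521·302 + 750·483 + 1070·194 + 1171·582 + 1445·618 = 0 + 157342 + 362250 + 207580 + 681522 + 893010 = 2301704
Σ Rᵢ = 0 + 73 + 163 + 93 + 308 + 403 = 1040
N̂ = 2301704 / 1040 ≈ 2213.2 → 2213

N ≈ 2213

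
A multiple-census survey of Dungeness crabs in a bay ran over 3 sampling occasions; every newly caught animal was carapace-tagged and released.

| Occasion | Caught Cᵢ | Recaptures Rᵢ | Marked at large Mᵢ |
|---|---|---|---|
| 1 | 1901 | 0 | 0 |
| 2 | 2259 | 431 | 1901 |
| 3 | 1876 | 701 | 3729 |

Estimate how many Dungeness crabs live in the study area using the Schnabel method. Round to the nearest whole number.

Σ MᵢCᵢ = 0·1901 + 1901·2259 + 3729·1876 = 0 + 4294359 + 6995604 = 11289963
Σ Rᵢ = 0 + 431 + 701 = 1132
N̂ = 11289963 / 1132 ≈ 9973.47 → 9973

N ≈ 9973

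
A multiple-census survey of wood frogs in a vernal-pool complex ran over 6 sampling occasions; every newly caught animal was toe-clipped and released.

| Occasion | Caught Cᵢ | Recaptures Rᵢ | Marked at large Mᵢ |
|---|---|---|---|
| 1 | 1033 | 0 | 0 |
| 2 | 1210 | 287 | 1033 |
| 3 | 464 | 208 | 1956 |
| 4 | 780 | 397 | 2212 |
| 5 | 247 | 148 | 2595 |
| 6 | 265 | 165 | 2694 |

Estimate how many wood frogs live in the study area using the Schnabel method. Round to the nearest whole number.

N ≈ 4347

Σ MᵢCᵢ = 0·1033 + 1033·1210 + 1956·464 + 2212·780 + 2595·247 + 2694·265 = 0 + 1249930 + 907584 + 1725360 + 640965 + 713910 = 5237749
Σ Rᵢ = 0 + 287 + 208 + 397 + 148 + 165 = 1205
N̂ = 5237749 / 1205 ≈ 4346.7 → 4347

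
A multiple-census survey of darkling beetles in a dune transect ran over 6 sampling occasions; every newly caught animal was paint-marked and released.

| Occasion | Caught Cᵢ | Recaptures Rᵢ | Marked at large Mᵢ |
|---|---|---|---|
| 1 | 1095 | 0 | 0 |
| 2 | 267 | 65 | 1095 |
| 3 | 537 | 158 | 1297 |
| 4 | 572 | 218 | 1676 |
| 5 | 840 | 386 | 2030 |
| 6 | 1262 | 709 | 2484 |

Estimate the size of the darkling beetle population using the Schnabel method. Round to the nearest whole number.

N ≈ 4419

Σ MᵢCᵢ = 0·1095 + 1095·267 + 1297·537 + 1676·572 + 2030·840 + 2484·1262 = 0 + 292365 + 696489 + 958672 + 1705200 + 3134808 = 6787534
Σ Rᵢ = 0 + 65 + 158 + 218 + 386 + 709 = 1536
N̂ = 6787534 / 1536 ≈ 4419.0 → 4419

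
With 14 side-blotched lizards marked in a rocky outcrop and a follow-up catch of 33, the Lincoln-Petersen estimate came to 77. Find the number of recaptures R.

From N = M·C/R: R = M·C / N = 14·33 / 77 = 462 / 77 = 6.

R = 6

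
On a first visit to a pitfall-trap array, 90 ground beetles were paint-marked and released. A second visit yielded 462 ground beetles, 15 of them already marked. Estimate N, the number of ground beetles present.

N = 2772

N = (90 × 462) / 15 = 41580 / 15 = 2772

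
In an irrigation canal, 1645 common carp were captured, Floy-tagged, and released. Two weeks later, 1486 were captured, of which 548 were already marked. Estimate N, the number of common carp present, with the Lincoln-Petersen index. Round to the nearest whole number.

N ≈ 4461

N = (1645 × 1486) / 548 = 2444470 / 548 ≈ 4460.7 → 4461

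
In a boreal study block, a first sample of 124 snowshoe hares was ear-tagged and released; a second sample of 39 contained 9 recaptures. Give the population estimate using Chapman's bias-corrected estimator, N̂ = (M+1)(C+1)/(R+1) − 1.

N = 499

N̂ = (124+1)(39+1)/(9+1) − 1 = 125·40/10 − 1
= 5000/10 − 1 = 500 − 1 = 499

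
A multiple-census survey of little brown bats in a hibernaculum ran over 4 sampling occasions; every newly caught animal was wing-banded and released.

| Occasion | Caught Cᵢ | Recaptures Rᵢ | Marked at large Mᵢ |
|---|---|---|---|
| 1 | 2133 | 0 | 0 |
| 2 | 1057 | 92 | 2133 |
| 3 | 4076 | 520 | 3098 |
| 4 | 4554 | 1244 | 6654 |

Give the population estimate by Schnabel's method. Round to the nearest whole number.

N ≈ 24,345

Σ MᵢCᵢ = 0·2133 + 2133·1057 + 3098·4076 + 6654·4554 = 0 + 2254581 + 12627448 + 30302316 = 45184345
Σ Rᵢ = 0 + 92 + 520 + 1244 = 1856
N̂ = 45184345 / 1856 ≈ 24345.0 → 24345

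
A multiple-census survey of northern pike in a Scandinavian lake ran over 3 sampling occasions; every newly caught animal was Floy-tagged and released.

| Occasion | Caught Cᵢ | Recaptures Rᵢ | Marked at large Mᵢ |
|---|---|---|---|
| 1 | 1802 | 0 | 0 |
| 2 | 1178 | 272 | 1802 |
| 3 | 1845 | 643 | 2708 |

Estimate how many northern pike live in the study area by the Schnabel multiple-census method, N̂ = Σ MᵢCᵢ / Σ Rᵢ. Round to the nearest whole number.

Σ MᵢCᵢ = 0·1802 + 1802·1178 + 2708·1845 = 0 + 2122756 + 4996260 = 7119016
Σ Rᵢ = 0 + 272 + 643 = 915
N̂ = 7119016 / 915 ≈ 7780.3 → 7780

N ≈ 7780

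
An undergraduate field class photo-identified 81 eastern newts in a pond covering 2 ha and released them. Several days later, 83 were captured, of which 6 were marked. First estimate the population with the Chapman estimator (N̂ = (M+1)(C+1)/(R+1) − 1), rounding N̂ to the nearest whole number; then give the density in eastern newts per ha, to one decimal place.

density ≈ 491.5 eastern newts per ha

N̂ = 82·84/7 − 1 = 6888/7 − 1 = 983
Density = N̂ / area = 983 / 2 ≈ 491.50 → 491.5 per ha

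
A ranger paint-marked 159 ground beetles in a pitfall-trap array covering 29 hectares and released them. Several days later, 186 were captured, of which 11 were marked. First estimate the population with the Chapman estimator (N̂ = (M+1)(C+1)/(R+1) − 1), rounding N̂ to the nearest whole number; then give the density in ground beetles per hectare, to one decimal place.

N̂ = 160·187/12 − 1 = 29920/12 − 1 ≈ 2492.3 → 2492
Density = N̂ / area = 2492 / 29 ≈ 85.93 → 85.9 per hectare

density ≈ 85.9 ground beetles per hectare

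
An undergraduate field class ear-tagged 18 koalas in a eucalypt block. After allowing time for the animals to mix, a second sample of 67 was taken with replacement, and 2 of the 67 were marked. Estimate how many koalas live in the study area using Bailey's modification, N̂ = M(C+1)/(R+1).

N̂ = 18·(67+1)/(2+1) = 18·68/3 = 1224/3 = 408

N = 408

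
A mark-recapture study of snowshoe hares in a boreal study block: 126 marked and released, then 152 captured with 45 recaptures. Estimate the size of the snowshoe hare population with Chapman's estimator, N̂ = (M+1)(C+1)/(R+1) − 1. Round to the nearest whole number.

N ≈ 421

N̂ = (126+1)(152+1)/(45+1) − 1 = 127·153/46 − 1
= 19431/46 − 1 ≈ 422.4 − 1 ≈ 421.4 → 421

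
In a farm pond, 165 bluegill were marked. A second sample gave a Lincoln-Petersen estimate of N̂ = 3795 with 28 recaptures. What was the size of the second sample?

C = 644

From N = M·C/R: C = N·R / M = 3795·28 / 165 = 106260 / 165 = 644.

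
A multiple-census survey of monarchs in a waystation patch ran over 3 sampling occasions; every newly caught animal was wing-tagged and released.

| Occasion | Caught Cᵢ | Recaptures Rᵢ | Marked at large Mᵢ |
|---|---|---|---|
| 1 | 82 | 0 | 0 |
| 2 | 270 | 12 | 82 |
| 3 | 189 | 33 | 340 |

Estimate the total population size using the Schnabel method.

N = 1920

Σ MᵢCᵢ = 0·82 + 82·270 + 340·189 = 0 + 22140 + 64260 = 86400
Σ Rᵢ = 0 + 12 + 33 = 45
N̂ = 86400 / 45 = 1920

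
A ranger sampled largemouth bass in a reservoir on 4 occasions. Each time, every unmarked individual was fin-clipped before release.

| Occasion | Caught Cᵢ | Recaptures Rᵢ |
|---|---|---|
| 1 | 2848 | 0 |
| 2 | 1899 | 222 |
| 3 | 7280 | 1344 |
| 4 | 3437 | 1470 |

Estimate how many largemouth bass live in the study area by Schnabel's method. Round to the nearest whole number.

N ≈ 24,475

Marked at large before each occasion: Mᵢ = Σⱼ<ᵢ (Cⱼ − Rⱼ) → M1=0, M2=2848, M3=4525, M4=10461
Σ MᵢCᵢ = 0·2848 + 2848·1899 + 4525·7280 + 10461·3437 = 0 + 5408352 + 32942000 + 35954457 = 74304809
Σ Rᵢ = 0 + 222 + 1344 + 1470 = 3036
N̂ = 74304809 / 3036 ≈ 24474.6 → 24475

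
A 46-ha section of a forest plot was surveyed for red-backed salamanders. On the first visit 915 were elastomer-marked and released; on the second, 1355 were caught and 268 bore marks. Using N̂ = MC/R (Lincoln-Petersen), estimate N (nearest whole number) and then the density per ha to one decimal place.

N̂ = 915·1355/268 = 1239825/268 ≈ 4626.2 → 4626
Density = N̂ / area = 4626 / 46 ≈ 100.57 → 100.6 per ha

density ≈ 100.6 red-backed salamanders per ha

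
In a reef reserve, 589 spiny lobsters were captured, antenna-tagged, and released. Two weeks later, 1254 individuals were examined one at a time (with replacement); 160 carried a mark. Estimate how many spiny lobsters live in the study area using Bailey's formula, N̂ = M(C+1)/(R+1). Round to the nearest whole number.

N̂ = 589·(1254+1)/(160+1) = 589·1255/161 = 739195/161 ≈ 4591.3 → 4591

N ≈ 4591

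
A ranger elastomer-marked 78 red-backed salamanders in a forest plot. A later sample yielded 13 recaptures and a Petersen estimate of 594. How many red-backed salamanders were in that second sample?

From N = M·C/R: C = N·R / M = 594·13 / 78 = 7722 / 78 = 99.

C = 99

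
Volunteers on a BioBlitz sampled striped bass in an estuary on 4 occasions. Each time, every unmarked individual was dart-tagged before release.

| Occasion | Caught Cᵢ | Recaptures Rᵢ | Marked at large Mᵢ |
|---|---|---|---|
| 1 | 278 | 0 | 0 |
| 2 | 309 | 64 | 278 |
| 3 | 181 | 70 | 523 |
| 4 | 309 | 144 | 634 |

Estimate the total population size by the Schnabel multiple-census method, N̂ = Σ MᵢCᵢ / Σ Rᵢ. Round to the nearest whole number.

N ≈ 1354

Σ MᵢCᵢ = 0·278 + 278·309 + 523·181 + 634·309 = 0 + 85902 + 94663 + 195906 = 376471
Σ Rᵢ = 0 + 64 + 70 + 144 = 278
N̂ = 376471 / 278 ≈ 1354.2 → 1354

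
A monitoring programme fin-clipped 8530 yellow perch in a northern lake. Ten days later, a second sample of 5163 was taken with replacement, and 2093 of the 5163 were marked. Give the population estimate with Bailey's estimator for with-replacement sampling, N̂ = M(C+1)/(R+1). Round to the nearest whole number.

N ≈ 21,036

N̂ = 8530·(5163+1)/(2093+1) = 8530·5164/2094 = 44048920/2094 ≈ 21035.8 → 21036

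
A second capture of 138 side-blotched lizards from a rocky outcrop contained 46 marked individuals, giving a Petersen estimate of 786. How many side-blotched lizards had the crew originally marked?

M = 262

From N = M·C/R: M = N·R / C = 786·46 / 138 = 36156 / 138 = 262.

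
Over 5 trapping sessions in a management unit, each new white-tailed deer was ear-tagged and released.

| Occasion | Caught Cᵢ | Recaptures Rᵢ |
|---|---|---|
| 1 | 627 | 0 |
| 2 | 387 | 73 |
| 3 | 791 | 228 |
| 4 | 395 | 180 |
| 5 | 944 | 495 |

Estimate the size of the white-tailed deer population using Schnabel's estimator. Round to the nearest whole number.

N ≈ 3283

Marked at large before each occasion: Mᵢ = Σⱼ<ᵢ (Cⱼ − Rⱼ) → M1=0, M2=627, M3=941, M4=1504, M5=1719
Σ MᵢCᵢ = 0·627 + 627·387 + 941·791 + 1504·395 + 1719·944 = 0 + 242649 + 744331 + 594080 + 1622736 = 3203796
Σ Rᵢ = 0 + 73 + 228 + 180 + 495 = 976
N̂ = 3203796 / 976 ≈ 3282.6 → 3283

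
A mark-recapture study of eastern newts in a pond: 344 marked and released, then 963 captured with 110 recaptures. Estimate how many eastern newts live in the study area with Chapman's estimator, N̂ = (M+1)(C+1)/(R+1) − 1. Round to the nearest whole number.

N̂ = (344+1)(963+1)/(110+1) − 1 = 345·964/111 − 1
= 332580/111 − 1 ≈ 2996.2 − 1 ≈ 2995.2 → 2995

N ≈ 2995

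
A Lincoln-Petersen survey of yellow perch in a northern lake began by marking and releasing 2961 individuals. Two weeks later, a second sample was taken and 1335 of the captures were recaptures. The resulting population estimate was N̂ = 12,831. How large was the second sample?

From N = M·C/R: C = N·R / M = 12831·1335 / 2961 = 17129385 / 2961 = 5785.

C = 5785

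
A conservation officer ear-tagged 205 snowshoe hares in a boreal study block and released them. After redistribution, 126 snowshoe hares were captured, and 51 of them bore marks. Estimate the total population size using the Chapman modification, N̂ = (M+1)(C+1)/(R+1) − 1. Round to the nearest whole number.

N̂ = (205+1)(126+1)/(51+1) − 1 = 206·127/52 − 1
= 26162/52 − 1 ≈ 503.1 − 1 ≈ 502.1 → 502

N ≈ 502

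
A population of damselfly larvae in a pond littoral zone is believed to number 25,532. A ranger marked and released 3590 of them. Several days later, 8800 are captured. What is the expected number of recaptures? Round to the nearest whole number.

The marked fraction of the population is 3590/25532, so in a sample of 8800 expect C·(M/N) marked.
E[R] = 3590 × 8800 / 25532 = 31592000 / 25532 ≈ 1237.3 → 1237

expected recaptures ≈ 1237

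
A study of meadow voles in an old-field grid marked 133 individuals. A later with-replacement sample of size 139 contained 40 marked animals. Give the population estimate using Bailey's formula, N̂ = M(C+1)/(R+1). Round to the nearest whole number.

N̂ = 133·(139+1)/(40+1) = 133·140/41 = 18620/41 ≈ 454.1 → 454

N ≈ 454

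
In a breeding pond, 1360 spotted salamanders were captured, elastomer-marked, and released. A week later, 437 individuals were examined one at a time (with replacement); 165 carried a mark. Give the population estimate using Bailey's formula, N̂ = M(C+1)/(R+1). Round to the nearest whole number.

N ≈ 3588

N̂ = 1360·(437+1)/(165+1) = 1360·438/166 = 595680/166 ≈ 3588.4 → 3588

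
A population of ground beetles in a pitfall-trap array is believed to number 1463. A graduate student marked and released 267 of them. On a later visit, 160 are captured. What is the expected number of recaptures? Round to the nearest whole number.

expected recaptures ≈ 29

Expected recaptures E[R] = M·C / N.
E[R] = 267 × 160 / 1463 = 42720 / 1463 ≈ 29.2 → 29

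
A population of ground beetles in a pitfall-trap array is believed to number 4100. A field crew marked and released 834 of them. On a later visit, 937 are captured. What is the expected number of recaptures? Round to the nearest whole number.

The marked fraction of the population is 834/4100, so in a sample of 937 expect C·(M/N) marked.
E[R] = 834 × 937 / 4100 = 781458 / 4100 ≈ 190.6 → 191

expected recaptures ≈ 191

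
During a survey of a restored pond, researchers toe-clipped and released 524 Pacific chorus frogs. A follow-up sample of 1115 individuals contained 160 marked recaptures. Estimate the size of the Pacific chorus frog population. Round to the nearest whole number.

N ≈ 3652

N = (524 × 1115) / 160 = 584260 / 160 ≈ 3651.6 → 3652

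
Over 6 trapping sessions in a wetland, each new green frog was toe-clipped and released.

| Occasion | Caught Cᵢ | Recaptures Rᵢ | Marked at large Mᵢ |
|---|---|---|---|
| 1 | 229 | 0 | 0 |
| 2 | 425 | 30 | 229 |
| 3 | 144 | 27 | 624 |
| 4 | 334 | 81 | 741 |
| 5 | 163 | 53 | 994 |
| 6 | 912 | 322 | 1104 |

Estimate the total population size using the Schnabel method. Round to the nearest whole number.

Σ MᵢCᵢ = 0·229 + 229·425 + 624·144 + 741·334 + 994·163 + 1104·912 = 0 + 97325 + 89856 + 247494 + 162022 + 1006848 = 1603545
Σ Rᵢ = 0 + 30 + 27 + 81 + 53 + 322 = 513
N̂ = 1603545 / 513 ≈ 3125.8 → 3126

N ≈ 3126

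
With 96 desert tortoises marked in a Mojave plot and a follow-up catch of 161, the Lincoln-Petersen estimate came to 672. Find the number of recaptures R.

From N = M·C/R: R = M·C / N = 96·161 / 672 = 15456 / 672 = 23.

R = 23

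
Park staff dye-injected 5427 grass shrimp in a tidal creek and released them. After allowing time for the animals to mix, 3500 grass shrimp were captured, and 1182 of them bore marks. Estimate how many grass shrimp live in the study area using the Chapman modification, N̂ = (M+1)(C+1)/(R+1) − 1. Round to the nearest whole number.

N̂ = (5427+1)(3500+1)/(1182+1) − 1 = 5428·3501/1183 − 1
= 19003428/1183 − 1 ≈ 16063.8 − 1 ≈ 16062.8 → 16063

N ≈ 16,063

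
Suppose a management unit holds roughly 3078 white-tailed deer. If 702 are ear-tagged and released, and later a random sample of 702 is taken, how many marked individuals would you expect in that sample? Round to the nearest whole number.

Expected recaptures E[R] = M·C / N.
E[R] = 702 × 702 / 3078 = 492804 / 3078 ≈ 160.1 → 160

expected recaptures ≈ 160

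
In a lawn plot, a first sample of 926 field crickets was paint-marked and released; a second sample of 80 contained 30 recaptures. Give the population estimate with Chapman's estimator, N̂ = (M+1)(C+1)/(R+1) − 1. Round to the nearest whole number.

N ≈ 2421

N̂ = (926+1)(80+1)/(30+1) − 1 = 927·81/31 − 1
= 75087/31 − 1 ≈ 2422.2 − 1 ≈ 2421.2 → 2421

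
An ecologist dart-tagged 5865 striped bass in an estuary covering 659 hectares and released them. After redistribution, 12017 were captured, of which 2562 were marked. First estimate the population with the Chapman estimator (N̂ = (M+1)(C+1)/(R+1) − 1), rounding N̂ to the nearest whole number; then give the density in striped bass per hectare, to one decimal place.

N̂ = 5866·12018/2563 − 1 = 70497588/2563 − 1 ≈ 27504.9 → 27505
Density = N̂ / area = 27505 / 659 ≈ 41.74 → 41.7 per hectare

density ≈ 41.7 striped bass per hectare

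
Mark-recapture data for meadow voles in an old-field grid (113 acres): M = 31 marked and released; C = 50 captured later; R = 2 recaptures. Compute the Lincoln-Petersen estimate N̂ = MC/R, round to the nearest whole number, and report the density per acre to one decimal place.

N̂ = 31·50/2 = 1550/2 = 775
Density = N̂ / area = 775 / 113 ≈ 6.86 → 6.9 per acre

density ≈ 6.9 meadow voles per acre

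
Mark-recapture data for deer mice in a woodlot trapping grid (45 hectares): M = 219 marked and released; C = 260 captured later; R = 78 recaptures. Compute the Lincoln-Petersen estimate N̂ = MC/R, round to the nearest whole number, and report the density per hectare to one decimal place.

N̂ = 219·260/78 = 56940/78 = 730
Density = N̂ / area = 730 / 45 ≈ 16.22 → 16.2 per hectare

density ≈ 16.2 deer mice per hectare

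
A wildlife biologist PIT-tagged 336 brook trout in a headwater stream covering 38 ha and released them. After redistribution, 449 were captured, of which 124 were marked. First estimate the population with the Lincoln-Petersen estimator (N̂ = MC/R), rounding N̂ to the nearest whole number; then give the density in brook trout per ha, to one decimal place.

N̂ = 336·449/124 = 150864/124 ≈ 1216.6 → 1217
Density = N̂ / area = 1217 / 38 ≈ 32.03 → 32.0 per ha

density ≈ 32.0 brook trout per ha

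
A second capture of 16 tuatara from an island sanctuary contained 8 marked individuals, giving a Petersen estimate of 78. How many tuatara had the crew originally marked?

M = 39

From N = M·C/R: M = N·R / C = 78·8 / 16 = 624 / 16 = 39.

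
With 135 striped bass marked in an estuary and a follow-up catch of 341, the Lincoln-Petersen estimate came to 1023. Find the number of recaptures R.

R = 45

From N = M·C/R: R = M·C / N = 135·341 / 1023 = 46035 / 1023 = 45.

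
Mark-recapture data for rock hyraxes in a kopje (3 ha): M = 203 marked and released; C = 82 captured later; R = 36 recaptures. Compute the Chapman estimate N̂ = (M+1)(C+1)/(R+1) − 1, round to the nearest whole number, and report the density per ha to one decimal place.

density ≈ 152.3 rock hyraxes per ha

N̂ = 204·83/37 − 1 = 16932/37 − 1 ≈ 456.6 → 457
Density = N̂ / area = 457 / 3 ≈ 152.33 → 152.3 per ha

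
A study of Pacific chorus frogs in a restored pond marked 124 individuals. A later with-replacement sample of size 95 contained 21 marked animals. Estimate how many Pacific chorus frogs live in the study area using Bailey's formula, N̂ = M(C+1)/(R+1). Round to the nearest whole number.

N̂ = 124·(95+1)/(21+1) = 124·96/22 = 11904/22 ≈ 541.1 → 541

N ≈ 541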